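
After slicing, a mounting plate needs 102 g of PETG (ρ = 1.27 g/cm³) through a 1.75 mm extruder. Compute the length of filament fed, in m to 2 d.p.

Volume = 102 g / 1.27 g·cm⁻³ = 80.315 cm³ = 80315 mm³.
Cross-section of 1.75 mm filament: π·(1.75/2)² = 2.4053 mm².
Length = 80315 / 2.4053 = 33390.85 mm = 33.39 m.

33.39 m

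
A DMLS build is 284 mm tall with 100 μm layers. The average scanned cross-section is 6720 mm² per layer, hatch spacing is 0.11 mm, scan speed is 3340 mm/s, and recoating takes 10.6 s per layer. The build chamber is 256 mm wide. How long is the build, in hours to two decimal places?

Layer count = ceil(284 / 0.1) = 2840.
Scan path per layer: 6720 / 0.11 → 61090.9 mm.
Per-layer scan time: 61090.9 / 3340 → 18.2907 s.
Time per layer = 18.2907 + 10.6 = 28.8907 s.
Build time = 2840 × 28.8907 = 82049.588 s = 22.79 hours.

22.79 hours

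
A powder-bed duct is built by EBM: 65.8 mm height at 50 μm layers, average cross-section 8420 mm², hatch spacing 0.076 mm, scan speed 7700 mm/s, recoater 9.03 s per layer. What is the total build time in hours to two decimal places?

8.56 hours

Layer count = ceil(65.8 / 0.05) = 1316.
Hatch length per layer: 8420 / 0.076 → 110789.5 mm.
Beam time per layer: 110789.5 / 7700 → 14.3882 s.
Layer cycle = 14.3882 + 9.03, so 23.4182 s.
Build time = 1316 × 23.4182 = 30818.3512 s = 8.56 hours.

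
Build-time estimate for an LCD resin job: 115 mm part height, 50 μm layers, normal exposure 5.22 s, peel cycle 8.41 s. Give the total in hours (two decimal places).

8.71 hours

Number of layers: 115 / 0.05 → 2300 (rounded up).
Per-layer time: 5.22 + 8.41 → 13.63 s.
Build time: 2300 × 13.63 s = 31349 s, i.e. 8.71 hours.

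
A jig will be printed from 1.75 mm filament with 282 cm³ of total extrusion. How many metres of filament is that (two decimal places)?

117.24 m

A = π r² = π × 0.875² = 2.4053 mm².
Length = 282 cm³ / 2.4053 mm² = 282000 / 2.4053 = 117241.09 mm = 117.24 m.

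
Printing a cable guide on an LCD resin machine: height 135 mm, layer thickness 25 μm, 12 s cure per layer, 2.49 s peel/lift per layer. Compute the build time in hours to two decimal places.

21.74 hours

Layers = ⌈135/0.025⌉ = 5400.
Cycle time: 12 + 2.49 → 14.49 s.
Total = 5400 × 14.49 = 78246 s = 21.74 hours.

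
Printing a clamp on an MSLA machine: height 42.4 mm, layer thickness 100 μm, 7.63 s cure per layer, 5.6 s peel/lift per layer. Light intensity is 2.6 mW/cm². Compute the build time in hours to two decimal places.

1.56 hours

Number of layers: 42.4 / 0.1 → 424 (rounded up).
Each layer takes = 7.63 + 5.6, so 13.23 s.
Build time: 424 × 13.23 s = 5609.52 s, i.e. 1.56 hours.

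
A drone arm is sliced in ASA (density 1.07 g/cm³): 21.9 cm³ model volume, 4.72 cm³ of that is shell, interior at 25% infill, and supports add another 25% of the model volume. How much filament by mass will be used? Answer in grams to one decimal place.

15.5 g

Volume inside the shell: 21.9 − 4.72 → 17.18 cm³.
Infill deposited = 0.25 × 17.18, so 4.295 cm³.
Support = 0.25 × 21.9, so 5.475 cm³.
Total printed volume: 4.72 + 4.295 + 5.475 → 14.49 cm³.
Mass = 14.49 × 1.07 = 15.5043 g.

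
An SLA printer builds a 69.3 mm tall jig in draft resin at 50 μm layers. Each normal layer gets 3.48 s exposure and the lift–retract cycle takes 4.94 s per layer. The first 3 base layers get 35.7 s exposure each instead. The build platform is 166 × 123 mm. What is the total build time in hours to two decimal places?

3.27 hours

Layer count = ceil(69.3 / 0.05) = 1386.
Base layers = 3 × (35.7 + 4.94), so 121.92 s.
Regular layers = 1383 × (3.48 + 4.94), so 11644.86 s.
Sum: 121.92 + 11644.86 = 11766.78 s → 3.27 hours.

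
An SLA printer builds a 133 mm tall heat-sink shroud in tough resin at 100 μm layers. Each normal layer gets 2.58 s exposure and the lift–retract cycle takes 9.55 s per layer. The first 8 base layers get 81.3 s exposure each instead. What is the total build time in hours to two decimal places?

Number of layers: 133 / 0.1 → 1330 (rounded up).
Bottom layers: 8 × (81.3 + 9.55) → 726.8 s.
Remaining layers = 1322 × (2.58 + 9.55) = 16035.86 s.
Total = 726.8 + 16035.86 = 16762.66 s = 4.66 hours.

4.66 hours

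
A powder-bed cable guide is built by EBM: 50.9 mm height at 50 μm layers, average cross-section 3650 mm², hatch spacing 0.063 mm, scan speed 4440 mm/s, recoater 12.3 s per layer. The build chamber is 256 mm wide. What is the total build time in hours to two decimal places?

Number of layers: 50.9 / 0.05 → 1018 (rounded up).
Hatch length per layer = 3650 / 0.063, so 57936.5 mm.
Beam time per layer = 57936.5 / 4440 = 13.0488 s.
Per-layer time = 13.0488 + 12.3 = 25.3488 s.
Total: 1018 × 25.3488 s = 25805.0784 s → 7.17 hours.

7.17 hours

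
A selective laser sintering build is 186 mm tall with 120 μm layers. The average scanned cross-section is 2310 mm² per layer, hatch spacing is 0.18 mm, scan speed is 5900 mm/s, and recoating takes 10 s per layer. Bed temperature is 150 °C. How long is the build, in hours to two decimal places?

5.24 hours

Layers = ⌈186/0.12⌉ = 1550.
Per-layer scan distance = 2310 / 0.18 = 12833.3 mm.
Scan time per layer = 12833.3 / 5900, so 2.1751 s.
Time per layer = 2.1751 + 10 = 12.1751 s.
Build time = 1550 × 12.1751 = 18871.405 s = 5.24 hours.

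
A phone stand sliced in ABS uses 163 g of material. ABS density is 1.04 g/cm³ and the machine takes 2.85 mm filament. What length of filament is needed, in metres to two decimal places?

24.57 m

Extruded volume: 163/1.04 = 156.7308 cm³ (156730.8 mm³).
A = π r² = π × 1.425² = 6.3794 mm².
Length = 156730.8 / 6.3794 = 24568.27 mm = 24.57 m.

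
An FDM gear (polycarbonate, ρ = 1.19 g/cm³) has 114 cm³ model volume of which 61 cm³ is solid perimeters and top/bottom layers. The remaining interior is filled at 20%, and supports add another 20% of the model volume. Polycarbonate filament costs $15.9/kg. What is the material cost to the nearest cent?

$1.79

Infill region = 114 − 61 = 53 cm³.
Infill deposited = 0.20 × 53 = 10.6 cm³.
Support = 0.20 × 114, so 22.8 cm³.
Total printed volume = 61 + 10.6 + 22.8, so 94.4 cm³.
Mass = 94.4 × 1.19 = 112.336 g.
At $15.9/kg: 112.336/1000 × 15.9 = $1.79.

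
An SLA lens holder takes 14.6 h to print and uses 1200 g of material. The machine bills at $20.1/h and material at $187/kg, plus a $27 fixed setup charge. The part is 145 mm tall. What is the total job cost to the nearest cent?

Machine-time cost = 20.1 × 14.6 = $293.46.
Material charge = 187 × 1200/1000, so $224.40.
Total = 293.46 + 224.40 + 27 = $544.86.

$544.86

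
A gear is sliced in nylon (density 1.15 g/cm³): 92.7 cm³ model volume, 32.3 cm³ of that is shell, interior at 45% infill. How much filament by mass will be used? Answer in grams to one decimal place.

68.4 g

Interior volume = 92.7 − 32.3 = 60.4 cm³.
Deposited infill = 0.45 × 60.4 = 27.18 cm³.
Deposited volume = 32.3 + 27.18 = 59.48 cm³.
Mass: 59.48 × 1.15 → 68.402 g.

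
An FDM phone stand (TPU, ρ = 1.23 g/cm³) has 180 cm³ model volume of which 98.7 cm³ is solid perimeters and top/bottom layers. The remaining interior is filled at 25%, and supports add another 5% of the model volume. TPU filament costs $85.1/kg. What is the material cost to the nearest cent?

$13.40

Volume inside the shell = 180 − 98.7 = 81.3 cm³.
Infill deposited = 0.25 × 81.3, so 20.325 cm³.
Support = 0.05 × 180, so 9 cm³.
Total printed volume = 98.7 + 20.325 + 9 = 128.025 cm³.
Mass = 128.025 × 1.23 = 157.47075 g.
At $85.1/kg: 157.47075/1000 × 85.1 = $13.40.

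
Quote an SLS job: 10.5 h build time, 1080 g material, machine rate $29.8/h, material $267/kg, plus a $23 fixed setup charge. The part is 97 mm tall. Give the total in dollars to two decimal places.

Time charge = 29.8 × 10.5 = $312.90.
Material cost: 267 × 1080/1000 → $288.36.
Adding setup: 312.90 + 288.36 + 23 → $624.26.

$624.26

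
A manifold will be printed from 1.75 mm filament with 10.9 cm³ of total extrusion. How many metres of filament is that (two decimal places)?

4.53 m

A = π r² = π × 0.875² = 2.4053 mm².
Length = 10.9 cm³ / 2.4053 mm² = 10900 / 2.4053 = 4531.66 mm = 4.53 m.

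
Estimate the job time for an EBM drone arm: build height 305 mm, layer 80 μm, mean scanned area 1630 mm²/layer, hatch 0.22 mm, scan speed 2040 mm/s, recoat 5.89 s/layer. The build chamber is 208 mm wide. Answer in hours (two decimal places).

10.09 hours

Layer count = ceil(305 / 0.08) = 3813.
Scan path per layer: 1630 / 0.22 → 7409.1 mm.
Beam time per layer = 7409.1 / 2040, so 3.6319 s.
Per-layer time: 3.6319 + 5.89 → 9.5219 s.
Total: 3813 × 9.5219 s = 36307.0047 s → 10.09 hours.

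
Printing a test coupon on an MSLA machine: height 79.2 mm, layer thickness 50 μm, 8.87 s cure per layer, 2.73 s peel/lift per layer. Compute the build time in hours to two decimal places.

Layer count = ceil(79.2 / 0.05) = 1584.
Per-layer time = 8.87 + 2.73, so 11.6 s.
Total = 1584 × 11.6 = 18374.4 s = 5.10 hours.

5.10 hours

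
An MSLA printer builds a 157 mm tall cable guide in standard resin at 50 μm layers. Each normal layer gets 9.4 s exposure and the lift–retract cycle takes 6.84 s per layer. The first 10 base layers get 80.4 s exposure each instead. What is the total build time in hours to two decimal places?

Number of layers: 157 / 0.05 → 3140 (rounded up).
Burn-in layers = 10 × (80.4 + 6.84), so 872.4 s.
Normal layers = 3130 × (9.4 + 6.84) = 50831.2 s.
Total = 872.4 + 50831.2 = 51703.6 s = 14.36 hours.

14.36 hours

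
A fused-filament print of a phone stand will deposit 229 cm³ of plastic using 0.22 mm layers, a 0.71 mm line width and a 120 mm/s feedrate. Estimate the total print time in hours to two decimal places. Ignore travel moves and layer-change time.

3.39 hours

Extrusion cross-section = 0.22 × 0.71 = 0.1562 mm².
Total extruded path = 229000/0.1562 = 1466069.1 mm.
Time extruding: 1466069.1 / 120 → 12217.2 s.
12217.2 s = 3.39 hours.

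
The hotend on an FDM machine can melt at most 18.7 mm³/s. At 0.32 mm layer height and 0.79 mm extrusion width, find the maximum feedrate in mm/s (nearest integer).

Bead cross-section = 0.32 × 0.79, so 0.2528 mm².
v_max = Q/A = 18.7/0.2528 = 73.97 mm/s → 74 mm/s.

74 mm/s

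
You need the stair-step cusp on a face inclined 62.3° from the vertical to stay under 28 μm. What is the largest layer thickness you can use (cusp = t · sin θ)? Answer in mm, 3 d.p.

Layer height = cusp / sin(62.3°) = 0.028 / 0.8854 = 0.032 mm.

0.032 mm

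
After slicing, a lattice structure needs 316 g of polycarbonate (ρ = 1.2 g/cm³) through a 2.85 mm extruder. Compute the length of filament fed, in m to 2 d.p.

41.28 m

Volume = 316 g / 1.2 g·cm⁻³ = 263.3333 cm³ = 263333.3 mm³.
Filament cross-section = π × (2.85/2)² = 6.3794 mm².
Length = 263333.3 / 6.3794 = 41278.69 mm = 41.28 m.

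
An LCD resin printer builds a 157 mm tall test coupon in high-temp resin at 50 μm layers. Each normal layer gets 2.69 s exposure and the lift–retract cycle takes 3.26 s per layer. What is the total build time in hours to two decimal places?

5.19 hours

Number of layers: 157 / 0.05 → 3140 (rounded up).
Each layer takes: 2.69 + 3.26 → 5.95 s.
Build time: 3140 × 5.95 s = 18683 s, i.e. 5.19 hours.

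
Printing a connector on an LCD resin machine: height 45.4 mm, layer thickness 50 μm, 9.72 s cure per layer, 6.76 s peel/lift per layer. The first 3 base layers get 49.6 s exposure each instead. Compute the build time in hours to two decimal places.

Layer count = ceil(45.4 / 0.05) = 908.
Base layers = 3 × (49.6 + 6.76), so 169.08 s.
Regular layers = 905 × (9.72 + 6.76) = 14914.4 s.
Sum: 169.08 + 14914.4 = 15083.48 s → 4.19 hours.

4.19 hours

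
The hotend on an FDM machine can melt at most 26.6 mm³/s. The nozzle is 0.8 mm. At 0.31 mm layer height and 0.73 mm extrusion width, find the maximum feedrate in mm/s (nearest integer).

A = 0.31 × 0.73 = 0.2263 mm².
Max speed = 26.6 / 0.2263 = 117.54 ≈ 118 mm/s.

118 mm/s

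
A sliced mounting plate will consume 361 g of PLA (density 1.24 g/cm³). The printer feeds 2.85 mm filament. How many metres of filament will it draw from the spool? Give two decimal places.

45.64 m

Extruded volume: 361/1.24 = 291.129 cm³ (291129 mm³).
A = π r² = π × 1.425² = 6.3794 mm².
L = V/A = 291129/6.3794 = 45635.8 mm → 45.64 m.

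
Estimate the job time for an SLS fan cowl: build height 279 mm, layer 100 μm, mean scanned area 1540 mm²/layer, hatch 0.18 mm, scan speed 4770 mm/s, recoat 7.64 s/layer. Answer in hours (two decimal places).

Number of layers: 279 / 0.1 → 2790 (rounded up).
Per-layer scan distance = 1540 / 0.18, so 8555.6 mm.
Scan time per layer = 8555.6 / 4770, so 1.7936 s.
Per-layer time: 1.7936 + 7.64 → 9.4336 s.
2790 layers × 9.4336 s/layer = 26319.744 s, i.e. 7.31 hours.

7.31 hours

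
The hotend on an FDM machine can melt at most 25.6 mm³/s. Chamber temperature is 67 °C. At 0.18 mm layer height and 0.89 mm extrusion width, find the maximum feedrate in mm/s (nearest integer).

160 mm/s

Bead cross-section = 0.18 × 0.89, so 0.1602 mm².
Max speed = 25.6 / 0.1602 = 159.80 ≈ 160 mm/s.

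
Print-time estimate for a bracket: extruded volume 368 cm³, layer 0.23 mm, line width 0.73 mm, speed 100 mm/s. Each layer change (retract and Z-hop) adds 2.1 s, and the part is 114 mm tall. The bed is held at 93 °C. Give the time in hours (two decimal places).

6.38 hours

Line area = 0.23 × 0.73, so 0.1679 mm².
Total extruded path = 368000/0.1679 = 2191780.8 mm.
Extrusion time: 2191780.8 / 100 → 21917.8 s.
Number of layers: 114 / 0.23 → 496 (rounded up).
Z-hop total: 496 × 2.1 → 1041.6 s.
Altogether 21917.8 + 1041.6 = 22959.4 s, i.e. 6.38 hours.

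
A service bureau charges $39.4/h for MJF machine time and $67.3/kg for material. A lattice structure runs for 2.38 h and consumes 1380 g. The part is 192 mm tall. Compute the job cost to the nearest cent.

$186.65

Time charge = 39.4 × 2.38, so $93.772.
Material charge: 67.3 × 1380/1000 → $92.874.
Job cost: 93.772 + 92.874 = 186.646 ≈ $186.65.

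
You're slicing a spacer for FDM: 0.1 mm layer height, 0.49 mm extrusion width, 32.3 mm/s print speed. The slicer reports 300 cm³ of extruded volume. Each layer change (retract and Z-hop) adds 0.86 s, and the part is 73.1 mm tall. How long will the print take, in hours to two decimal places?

52.83 hours

Bead cross-section: 0.1 × 0.49 → 0.049 mm².
Toolpath length = 300 cm³ / 0.049 mm² = 300000 / 0.049 = 6122449 mm.
Print-move time = 6122449 / 32.3, so 189549.5 s.
Layers = ⌈73.1/0.1⌉ = 731.
Z-hop total: 731 × 0.86 → 628.66 s.
Altogether 189549.5 + 628.66 = 190178.16 s, i.e. 52.83 hours.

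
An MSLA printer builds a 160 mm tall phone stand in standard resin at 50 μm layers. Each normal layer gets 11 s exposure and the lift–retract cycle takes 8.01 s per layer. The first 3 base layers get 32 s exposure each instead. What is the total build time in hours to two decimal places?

Layer count = ceil(160 / 0.05) = 3200.
Bottom layers: 3 × (32 + 8.01) → 120.03 s.
Normal layers: 3197 × (11 + 8.01) → 60774.97 s.
Sum: 120.03 + 60774.97 = 60895 s → 16.92 hours.

16.92 hours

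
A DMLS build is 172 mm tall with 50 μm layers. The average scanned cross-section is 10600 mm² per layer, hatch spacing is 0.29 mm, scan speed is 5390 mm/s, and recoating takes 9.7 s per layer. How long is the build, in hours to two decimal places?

Layer count = ceil(172 / 0.05) = 3440.
Scan path per layer: 10600 / 0.29 → 36551.7 mm.
Scan time per layer = 36551.7 / 5390, so 6.7814 s.
Time per layer = 6.7814 + 9.7 = 16.4814 s.
Total: 3440 × 16.4814 s = 56696.016 s → 15.75 hours.

15.75 hours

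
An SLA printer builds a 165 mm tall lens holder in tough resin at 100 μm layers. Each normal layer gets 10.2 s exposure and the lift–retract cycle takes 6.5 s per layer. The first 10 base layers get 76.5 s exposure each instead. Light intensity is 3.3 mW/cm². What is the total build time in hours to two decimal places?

7.84 hours

Layer count = ceil(165 / 0.1) = 1650.
Base layers: 10 × (76.5 + 6.5) → 830 s.
Regular layers: 1640 × (10.2 + 6.5) → 27388 s.
Total = 830 + 27388 = 28218 s = 7.84 hours.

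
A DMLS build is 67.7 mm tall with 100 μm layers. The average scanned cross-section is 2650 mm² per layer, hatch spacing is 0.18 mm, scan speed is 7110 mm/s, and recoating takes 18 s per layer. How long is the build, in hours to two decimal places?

3.77 hours

Number of layers: 67.7 / 0.1 → 677 (rounded up).
Per-layer scan distance: 2650 / 0.18 → 14722.2 mm.
Per-layer scan time = 14722.2 / 7110, so 2.0706 s.
Per-layer time: 2.0706 + 18 → 20.0706 s.
Total: 677 × 20.0706 s = 13587.7962 s → 3.77 hours.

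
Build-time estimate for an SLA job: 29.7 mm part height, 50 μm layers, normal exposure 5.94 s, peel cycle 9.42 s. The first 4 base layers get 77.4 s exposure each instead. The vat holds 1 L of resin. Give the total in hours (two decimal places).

Layers = ⌈29.7/0.05⌉ = 594.
Base layers = 4 × (77.4 + 9.42) = 347.28 s.
Regular layers = 590 × (5.94 + 9.42) = 9062.4 s.
Total = 347.28 + 9062.4 = 9409.68 s = 2.61 hours.

2.61 hours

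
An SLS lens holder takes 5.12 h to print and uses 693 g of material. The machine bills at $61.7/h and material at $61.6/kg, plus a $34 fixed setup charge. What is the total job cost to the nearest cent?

Machine-time cost = 61.7 × 5.12, so $315.904.
Material cost = 61.6 × 693/1000 = $42.6888.
Total = 315.904 + 42.6888 + 34 = 392.5928 ≈ $392.59.

$392.59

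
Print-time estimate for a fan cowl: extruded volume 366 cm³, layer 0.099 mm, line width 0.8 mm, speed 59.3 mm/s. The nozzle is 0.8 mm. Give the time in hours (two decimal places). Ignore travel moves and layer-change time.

Bead cross-section: 0.099 × 0.8 → 0.0792 mm².
Path length: 366000 mm³ / 0.0792 mm² → 4621212.1 mm.
Print-move time = 4621212.1 / 59.3 = 77929.4 s.
77929.4 s = 21.65 hours.

21.65 hours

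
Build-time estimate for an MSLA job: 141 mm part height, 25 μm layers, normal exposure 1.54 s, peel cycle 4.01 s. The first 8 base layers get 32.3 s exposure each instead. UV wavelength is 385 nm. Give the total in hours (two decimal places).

8.76 hours

Number of layers: 141 / 0.025 → 5640 (rounded up).
Bottom layers: 8 × (32.3 + 4.01) → 290.48 s.
Regular layers = 5632 × (1.54 + 4.01) = 31257.6 s.
Sum: 290.48 + 31257.6 = 31548.08 s → 8.76 hours.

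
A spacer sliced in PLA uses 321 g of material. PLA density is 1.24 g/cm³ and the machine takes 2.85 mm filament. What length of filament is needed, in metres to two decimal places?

Extruded volume: 321/1.24 = 258.871 cm³ (258871 mm³).
Cross-section of 2.85 mm filament: π·(2.85/2)² = 6.3794 mm².
L = V/A = 258871/6.3794 = 40579.21 mm → 40.58 m.

40.58 m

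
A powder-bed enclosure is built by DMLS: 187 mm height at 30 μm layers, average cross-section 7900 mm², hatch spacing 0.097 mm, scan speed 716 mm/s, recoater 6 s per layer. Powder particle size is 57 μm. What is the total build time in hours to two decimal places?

Layers = ⌈187/0.03⌉ = 6234.
Per-layer scan distance = 7900 / 0.097, so 81443.3 mm.
Scan time per layer = 81443.3 / 716 = 113.7476 s.
Per-layer time = 113.7476 + 6 = 119.7476 s.
Build time = 6234 × 119.7476 = 746506.5384 s = 207.36 hours.

207.36 hours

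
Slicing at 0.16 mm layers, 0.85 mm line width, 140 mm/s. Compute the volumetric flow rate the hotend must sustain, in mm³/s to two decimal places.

A = 0.16 × 0.85, so 0.136 mm².
Volumetric flow = 140 × 0.136 = 19.04 mm³/s.

19.04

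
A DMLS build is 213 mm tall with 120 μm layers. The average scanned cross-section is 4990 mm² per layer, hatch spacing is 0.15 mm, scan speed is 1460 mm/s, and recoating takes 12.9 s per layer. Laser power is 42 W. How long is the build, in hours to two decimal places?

17.59 hours

Number of layers: 213 / 0.12 → 1775 (rounded up).
Scan path per layer = 4990 / 0.15, so 33266.7 mm.
Per-layer scan time: 33266.7 / 1460 → 22.7854 s.
Per-layer time: 22.7854 + 12.9 → 35.6854 s.
1775 layers × 35.6854 s/layer = 63341.585 s, i.e. 17.59 hours.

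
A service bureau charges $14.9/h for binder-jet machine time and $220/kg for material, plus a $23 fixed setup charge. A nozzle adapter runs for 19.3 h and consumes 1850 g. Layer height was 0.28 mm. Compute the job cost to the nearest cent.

$717.57

Machine cost = 14.9 × 19.3 = $287.57.
Feedstock cost = 220 × 1850/1000, so $407.00.
Total = 287.57 + 407.00 + 23 = $717.57.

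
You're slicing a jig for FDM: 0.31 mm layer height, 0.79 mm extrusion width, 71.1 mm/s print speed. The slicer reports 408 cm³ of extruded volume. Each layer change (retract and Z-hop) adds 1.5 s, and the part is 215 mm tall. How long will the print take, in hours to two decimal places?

6.80 hours

Bead cross-section = 0.31 × 0.79, so 0.2449 mm².
Total extruded path = 408000/0.2449 = 1665986.1 mm.
Extrusion time = 1665986.1 / 71.1, so 23431.6 s.
Layers = ⌈215/0.31⌉ = 694.
Non-print overhead = 694 × 1.5 = 1041 s.
Total = 23431.6 + 1041 = 24472.6 s = 6.80 hours.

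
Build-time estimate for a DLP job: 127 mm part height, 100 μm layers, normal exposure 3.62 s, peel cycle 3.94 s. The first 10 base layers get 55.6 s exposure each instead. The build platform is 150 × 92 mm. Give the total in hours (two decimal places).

2.81 hours

Number of layers: 127 / 0.1 → 1270 (rounded up).
Burn-in layers: 10 × (55.6 + 3.94) → 595.4 s.
Remaining layers: 1260 × (3.62 + 3.94) → 9525.6 s.
Sum: 595.4 + 9525.6 = 10121 s → 2.81 hours.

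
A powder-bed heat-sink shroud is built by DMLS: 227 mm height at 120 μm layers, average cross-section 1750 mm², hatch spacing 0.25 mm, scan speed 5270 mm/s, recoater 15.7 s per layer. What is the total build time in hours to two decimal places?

8.95 hours

Layer count = ceil(227 / 0.12) = 1892.
Scan path per layer: 1750 / 0.25 → 7000 mm.
Laser time per layer = 7000 / 5270 = 1.3283 s.
Layer cycle = 1.3283 + 15.7, so 17.0283 s.
Build time = 1892 × 17.0283 = 32217.5436 s = 8.95 hours.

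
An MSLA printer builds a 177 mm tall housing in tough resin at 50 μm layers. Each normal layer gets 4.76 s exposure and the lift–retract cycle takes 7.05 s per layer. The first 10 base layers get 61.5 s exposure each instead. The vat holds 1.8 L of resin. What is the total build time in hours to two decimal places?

Layer count = ceil(177 / 0.05) = 3540.
Bottom layers: 10 × (61.5 + 7.05) → 685.5 s.
Regular layers = 3530 × (4.76 + 7.05) = 41689.3 s.
Sum: 685.5 + 41689.3 = 42374.8 s → 11.77 hours.

11.77 hours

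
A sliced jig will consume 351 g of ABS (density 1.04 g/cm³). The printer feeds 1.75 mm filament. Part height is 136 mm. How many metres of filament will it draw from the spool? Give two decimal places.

Extruded volume: 351/1.04 = 337.5 cm³ (337500 mm³).
Cross-section of 1.75 mm filament: π·(1.75/2)² = 2.4053 mm².
Length = 337500 / 2.4053 = 140315.14 mm = 140.32 m.

140.32 m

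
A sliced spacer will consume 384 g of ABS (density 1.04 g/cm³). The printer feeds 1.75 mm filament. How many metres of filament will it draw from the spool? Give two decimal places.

153.51 m

Volume = 384 g / 1.04 g·cm⁻³ = 369.2308 cm³ = 369230.8 mm³.
Cross-section of 1.75 mm filament: π·(1.75/2)² = 2.4053 mm².
L = V/A = 369230.8/2.4053 = 153507.17 mm → 153.51 m.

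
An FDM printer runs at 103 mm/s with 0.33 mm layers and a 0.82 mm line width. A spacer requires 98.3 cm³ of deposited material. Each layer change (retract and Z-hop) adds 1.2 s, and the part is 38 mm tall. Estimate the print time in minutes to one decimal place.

61.1 minutes

Line area = 0.33 × 0.82 = 0.2706 mm².
Path length: 98300 mm³ / 0.2706 mm² → 363266.8 mm.
Print-move time = 363266.8 / 103, so 3526.9 s.
Number of layers: 38 / 0.33 → 116 (rounded up).
Layer-change overhead: 116 × 1.2 → 139.2 s.
Total = 3526.9 + 139.2 = 3666.1 s = 61.1 minutes.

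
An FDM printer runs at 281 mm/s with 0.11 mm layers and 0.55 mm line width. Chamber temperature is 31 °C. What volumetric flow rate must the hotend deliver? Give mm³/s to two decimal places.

A = 0.11 × 0.55, so 0.0605 mm².
Volumetric flow = 281 × 0.0605 = 17.00 mm³/s.

17.00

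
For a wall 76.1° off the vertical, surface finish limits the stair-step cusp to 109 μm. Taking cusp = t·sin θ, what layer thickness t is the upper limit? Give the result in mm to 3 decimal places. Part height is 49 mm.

0.112 mm

Layer height = cusp / sin(76.1°) = 0.109 / 0.9707 = 0.112 mm.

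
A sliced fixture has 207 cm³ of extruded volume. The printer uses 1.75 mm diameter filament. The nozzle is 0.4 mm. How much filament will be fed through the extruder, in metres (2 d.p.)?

A = π r² = π × 0.875² = 2.4053 mm².
Length = 207 cm³ / 2.4053 mm² = 207000 / 2.4053 = 86059.95 mm = 86.06 m.

86.06 m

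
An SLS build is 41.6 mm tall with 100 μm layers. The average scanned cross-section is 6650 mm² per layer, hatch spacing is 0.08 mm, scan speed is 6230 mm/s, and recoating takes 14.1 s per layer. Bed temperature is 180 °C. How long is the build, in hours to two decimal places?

Layer count = ceil(41.6 / 0.1) = 416.
Hatch length per layer = 6650 / 0.08, so 83125 mm.
Scan time per layer = 83125 / 6230, so 13.3427 s.
Time per layer = 13.3427 + 14.1, so 27.4427 s.
Build time = 416 × 27.4427 = 11416.1632 s = 3.17 hours.

3.17 hours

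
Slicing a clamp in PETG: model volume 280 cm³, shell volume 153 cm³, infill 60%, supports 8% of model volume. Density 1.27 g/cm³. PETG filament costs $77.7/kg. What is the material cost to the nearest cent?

$24.83

Volume inside the shell = 280 − 153 = 127 cm³.
Infill deposited = 0.60 × 127 = 76.2 cm³.
Support: 0.08 × 280 → 22.4 cm³.
Deposited volume: 153 + 76.2 + 22.4 → 251.6 cm³.
Mass = 251.6 × 1.27, so 319.532 g.
At $77.7/kg: 319.532/1000 × 77.7 = $24.83.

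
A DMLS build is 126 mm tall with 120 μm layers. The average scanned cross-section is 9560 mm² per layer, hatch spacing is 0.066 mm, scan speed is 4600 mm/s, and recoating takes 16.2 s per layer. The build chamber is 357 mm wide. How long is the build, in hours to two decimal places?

Layer count = ceil(126 / 0.12) = 1050.
Scan path per layer: 9560 / 0.066 → 144848.5 mm.
Laser time per layer: 144848.5 / 4600 → 31.4888 s.
Layer cycle: 31.4888 + 16.2 → 47.6888 s.
1050 layers × 47.6888 s/layer = 50073.24 s, i.e. 13.91 hours.

13.91 hours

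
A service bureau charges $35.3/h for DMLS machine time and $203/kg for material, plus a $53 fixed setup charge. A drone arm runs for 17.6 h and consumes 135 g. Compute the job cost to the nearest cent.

$701.69

Time charge = 35.3 × 17.6, so $621.28.
Material charge = 203 × 135/1000 = $27.405.
Total = 621.28 + 27.405 + 53 = 701.685 ≈ $701.69.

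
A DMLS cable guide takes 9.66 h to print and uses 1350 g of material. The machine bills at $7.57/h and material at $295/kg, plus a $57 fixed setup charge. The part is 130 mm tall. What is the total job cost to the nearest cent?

Machine-time cost: 7.57 × 9.66 → $73.1262.
Material cost = 295 × 1350/1000, so $398.25.
Total = 73.1262 + 398.25 + 57 = 528.3762 ≈ $528.38.

$528.38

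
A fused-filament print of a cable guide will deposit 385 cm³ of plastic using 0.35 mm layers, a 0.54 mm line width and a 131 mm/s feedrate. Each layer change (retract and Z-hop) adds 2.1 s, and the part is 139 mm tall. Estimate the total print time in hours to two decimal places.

Line area = 0.35 × 0.54, so 0.189 mm².
Toolpath length = 385 cm³ / 0.189 mm² = 385000 / 0.189 = 2037037 mm.
Time extruding = 2037037 / 131, so 15549.9 s.
Layers = ⌈139/0.35⌉ = 398.
Z-hop total: 398 × 2.1 → 835.8 s.
Total = 15549.9 + 835.8 = 16385.7 s = 4.55 hours.

4.55 hours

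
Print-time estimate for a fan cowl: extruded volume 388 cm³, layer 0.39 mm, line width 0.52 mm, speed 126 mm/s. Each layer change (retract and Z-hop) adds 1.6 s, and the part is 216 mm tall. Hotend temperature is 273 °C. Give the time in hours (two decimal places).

Extrusion cross-section = 0.39 × 0.52 = 0.2028 mm².
Toolpath length = 388 cm³ / 0.2028 mm² = 388000 / 0.2028 = 1913215 mm.
Print-move time: 1913215 / 126 → 15184.2 s.
Layer count = ceil(216 / 0.39) = 554.
Z-hop total: 554 × 1.6 → 886.4 s.
Total = 15184.2 + 886.4 = 16070.6 s = 4.46 hours.

4.46 hours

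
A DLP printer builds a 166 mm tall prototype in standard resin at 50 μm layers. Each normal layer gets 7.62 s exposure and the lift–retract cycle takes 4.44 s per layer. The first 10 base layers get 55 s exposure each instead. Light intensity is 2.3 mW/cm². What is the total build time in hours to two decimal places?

Layer count = ceil(166 / 0.05) = 3320.
Burn-in layers = 10 × (55 + 4.44) = 594.4 s.
Remaining layers: 3310 × (7.62 + 4.44) → 39918.6 s.
Sum: 594.4 + 39918.6 = 40513 s → 11.25 hours.

11.25 hours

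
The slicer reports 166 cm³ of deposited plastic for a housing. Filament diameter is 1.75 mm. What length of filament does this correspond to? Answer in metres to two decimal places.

69.01 m

Cross-section of 1.75 mm filament: π·(1.75/2)² = 2.4053 mm².
Length = 166 cm³ / 2.4053 mm² = 166000 / 2.4053 = 69014.26 mm = 69.01 m.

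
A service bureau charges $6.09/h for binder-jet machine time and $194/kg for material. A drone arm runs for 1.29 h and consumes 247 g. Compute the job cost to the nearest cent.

$55.77

Machine-time cost = 6.09 × 1.29 = $7.8561.
Material charge = 194 × 247/1000 = $47.918.
Total = 7.8561 + 47.918 = 55.7741 ≈ $55.77.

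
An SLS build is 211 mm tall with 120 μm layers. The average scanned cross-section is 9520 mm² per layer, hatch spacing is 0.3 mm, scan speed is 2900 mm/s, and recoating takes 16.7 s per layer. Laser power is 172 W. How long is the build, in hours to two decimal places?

Layers = ⌈211/0.12⌉ = 1759.
Scan path per layer: 9520 / 0.3 → 31733.3 mm.
Per-layer scan time: 31733.3 / 2900 → 10.9425 s.
Per-layer time: 10.9425 + 16.7 → 27.6425 s.
Build time = 1759 × 27.6425 = 48623.1575 s = 13.51 hours.

13.51 hours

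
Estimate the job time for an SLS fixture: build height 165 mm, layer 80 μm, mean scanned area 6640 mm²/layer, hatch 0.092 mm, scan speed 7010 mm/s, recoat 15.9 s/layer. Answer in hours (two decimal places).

15.01 hours

Layers = ⌈165/0.08⌉ = 2063.
Per-layer scan distance = 6640 / 0.092 = 72173.9 mm.
Laser time per layer = 72173.9 / 7010, so 10.2958 s.
Per-layer time: 10.2958 + 15.9 → 26.1958 s.
2063 layers × 26.1958 s/layer = 54041.9354 s, i.e. 15.01 hours.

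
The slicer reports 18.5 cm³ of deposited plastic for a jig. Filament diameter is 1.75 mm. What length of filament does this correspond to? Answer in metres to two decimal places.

7.69 m

Cross-section of 1.75 mm filament: π·(1.75/2)² = 2.4053 mm².
L = 18500 mm³ / 2.4053 mm² = 7691.35 mm, i.e. 7.69 m.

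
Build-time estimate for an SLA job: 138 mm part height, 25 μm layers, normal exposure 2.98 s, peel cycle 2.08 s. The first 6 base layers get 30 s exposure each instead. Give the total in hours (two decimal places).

Layers = ⌈138/0.025⌉ = 5520.
Base layers = 6 × (30 + 2.08), so 192.48 s.
Normal layers = 5514 × (2.98 + 2.08) = 27900.84 s.
Sum: 192.48 + 27900.84 = 28093.32 s → 7.80 hours.

7.80 hours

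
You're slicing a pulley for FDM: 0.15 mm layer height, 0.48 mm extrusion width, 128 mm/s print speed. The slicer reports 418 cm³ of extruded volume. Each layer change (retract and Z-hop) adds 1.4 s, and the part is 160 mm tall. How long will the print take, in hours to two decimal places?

Bead cross-section = 0.15 × 0.48, so 0.072 mm².
Path length: 418000 mm³ / 0.072 mm² → 5805555.6 mm.
Print-move time: 5805555.6 / 128 → 45355.9 s.
Layers = ⌈160/0.15⌉ = 1067.
Layer-change overhead: 1067 × 1.4 → 1493.8 s.
Altogether 45355.9 + 1493.8 = 46849.7 s, i.e. 13.01 hours.

13.01 hours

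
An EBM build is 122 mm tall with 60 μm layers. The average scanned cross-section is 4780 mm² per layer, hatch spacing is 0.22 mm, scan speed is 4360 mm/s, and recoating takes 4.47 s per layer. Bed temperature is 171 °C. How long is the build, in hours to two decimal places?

5.34 hours

Number of layers: 122 / 0.06 → 2034 (rounded up).
Per-layer scan distance: 4780 / 0.22 → 21727.3 mm.
Beam time per layer = 21727.3 / 4360 = 4.9833 s.
Time per layer = 4.9833 + 4.47, so 9.4533 s.
Total: 2034 × 9.4533 s = 19228.0122 s → 5.34 hours.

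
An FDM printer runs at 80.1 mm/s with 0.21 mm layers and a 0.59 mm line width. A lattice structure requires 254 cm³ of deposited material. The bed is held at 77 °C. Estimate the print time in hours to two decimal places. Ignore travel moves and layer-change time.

Bead cross-section: 0.21 × 0.59 → 0.1239 mm².
Toolpath length = 254 cm³ / 0.1239 mm² = 254000 / 0.1239 = 2050040.4 mm.
Print-move time: 2050040.4 / 80.1 → 25593.5 s.
That's 25593.5 s → 7.11 hours.

7.11 hours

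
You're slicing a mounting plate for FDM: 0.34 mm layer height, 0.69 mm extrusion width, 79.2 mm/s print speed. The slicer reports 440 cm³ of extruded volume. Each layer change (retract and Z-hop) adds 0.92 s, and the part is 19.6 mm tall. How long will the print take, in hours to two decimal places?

6.59 hours

Extrusion cross-section: 0.34 × 0.69 → 0.2346 mm².
Total extruded path = 440000/0.2346 = 1875532.8 mm.
Extrusion time: 1875532.8 / 79.2 → 23681 s.
Number of layers: 19.6 / 0.34 → 58 (rounded up).
Layer-change overhead: 58 × 0.92 → 53.36 s.
Altogether 23681 + 53.36 = 23734.36 s, i.e. 6.59 hours.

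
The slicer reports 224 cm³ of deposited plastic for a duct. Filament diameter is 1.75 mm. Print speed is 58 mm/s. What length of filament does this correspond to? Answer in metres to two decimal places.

93.13 m

Cross-section of 1.75 mm filament: π·(1.75/2)² = 2.4053 mm².
L = 224000 mm³ / 2.4053 mm² = 93127.68 mm, i.e. 93.13 m.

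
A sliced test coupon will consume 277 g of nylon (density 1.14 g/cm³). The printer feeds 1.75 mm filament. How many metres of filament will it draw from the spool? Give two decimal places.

101.02 m

Volume = 277 g / 1.14 g·cm⁻³ = 242.9825 cm³ = 242982.5 mm³.
Cross-section of 1.75 mm filament: π·(1.75/2)² = 2.4053 mm².
L = V/A = 242982.5/2.4053 = 101019.62 mm → 101.02 m.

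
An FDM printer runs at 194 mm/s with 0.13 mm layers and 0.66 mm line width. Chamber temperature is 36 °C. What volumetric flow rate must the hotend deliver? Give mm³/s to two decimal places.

16.65

A: 0.13 × 0.66 → 0.0858 mm².
Q = v·A = 194 × 0.0858 = 16.65 mm³/s.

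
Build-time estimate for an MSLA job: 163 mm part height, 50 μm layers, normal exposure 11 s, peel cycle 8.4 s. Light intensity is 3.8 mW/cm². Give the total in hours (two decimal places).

Layer count = ceil(163 / 0.05) = 3260.
Per-layer time = 11 + 8.4 = 19.4 s.
Total = 3260 × 19.4 = 63244 s = 17.57 hours.

17.57 hours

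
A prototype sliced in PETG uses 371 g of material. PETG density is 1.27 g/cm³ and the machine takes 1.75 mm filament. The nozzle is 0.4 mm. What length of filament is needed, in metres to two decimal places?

Extruded volume: 371/1.27 = 292.126 cm³ (292126 mm³).
Cross-section of 1.75 mm filament: π·(1.75/2)² = 2.4053 mm².
Length = 292126 / 2.4053 = 121450.96 mm = 121.45 m.

121.45 m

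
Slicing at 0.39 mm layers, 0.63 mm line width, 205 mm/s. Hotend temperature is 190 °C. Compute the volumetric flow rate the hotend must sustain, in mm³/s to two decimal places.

50.37

A = 0.39 × 0.63, so 0.2457 mm².
Q = v·A = 205 × 0.2457 = 50.37 mm³/s.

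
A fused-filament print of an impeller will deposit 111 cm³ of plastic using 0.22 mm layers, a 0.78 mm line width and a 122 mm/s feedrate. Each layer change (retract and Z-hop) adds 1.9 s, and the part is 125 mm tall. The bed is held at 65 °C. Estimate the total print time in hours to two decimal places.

Line area = 0.22 × 0.78 = 0.1716 mm².
Path length: 111000 mm³ / 0.1716 mm² → 646853.1 mm.
Print-move time = 646853.1 / 122, so 5302.1 s.
Number of layers: 125 / 0.22 → 569 (rounded up).
Layer-change overhead = 569 × 1.9 = 1081.1 s.
Altogether 5302.1 + 1081.1 = 6383.2 s, i.e. 1.77 hours.

1.77 hours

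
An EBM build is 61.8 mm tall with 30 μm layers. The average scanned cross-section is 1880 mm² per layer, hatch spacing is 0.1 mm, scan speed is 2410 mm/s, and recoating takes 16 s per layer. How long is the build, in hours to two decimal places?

13.62 hours

Layer count = ceil(61.8 / 0.03) = 2060.
Scan path per layer: 1880 / 0.1 → 18800 mm.
Scan time per layer = 18800 / 2410 = 7.8008 s.
Per-layer time = 7.8008 + 16, so 23.8008 s.
Total: 2060 × 23.8008 s = 49029.648 s → 13.62 hours.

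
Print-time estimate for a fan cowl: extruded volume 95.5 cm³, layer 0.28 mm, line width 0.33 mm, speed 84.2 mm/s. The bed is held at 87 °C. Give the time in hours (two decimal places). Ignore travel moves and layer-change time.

Bead cross-section = 0.28 × 0.33 = 0.0924 mm².
Total extruded path = 95500/0.0924 = 1033549.8 mm.
Extrusion time: 1033549.8 / 84.2 → 12274.9 s.
Converting: 12274.9 s = 3.41 hours.

3.41 hours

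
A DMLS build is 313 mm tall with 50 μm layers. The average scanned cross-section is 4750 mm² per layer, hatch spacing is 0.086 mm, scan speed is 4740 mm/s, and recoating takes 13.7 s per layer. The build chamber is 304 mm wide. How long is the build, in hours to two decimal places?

Layer count = ceil(313 / 0.05) = 6260.
Per-layer scan distance = 4750 / 0.086 = 55232.6 mm.
Per-layer scan time = 55232.6 / 4740, so 11.6524 s.
Layer cycle = 11.6524 + 13.7 = 25.3524 s.
Total: 6260 × 25.3524 s = 158706.024 s → 44.09 hours.

44.09 hours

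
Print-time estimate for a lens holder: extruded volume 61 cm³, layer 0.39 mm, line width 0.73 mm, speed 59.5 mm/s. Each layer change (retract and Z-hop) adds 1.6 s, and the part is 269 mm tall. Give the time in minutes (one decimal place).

Line area = 0.39 × 0.73, so 0.2847 mm².
Toolpath length = 61 cm³ / 0.2847 mm² = 61000 / 0.2847 = 214260.6 mm.
Extrusion time = 214260.6 / 59.5, so 3601 s.
Layers = ⌈269/0.39⌉ = 690.
Layer-change overhead = 690 × 1.6 = 1104 s.
Total = 3601 + 1104 = 4705 s = 78.4 minutes.

78.4 minutes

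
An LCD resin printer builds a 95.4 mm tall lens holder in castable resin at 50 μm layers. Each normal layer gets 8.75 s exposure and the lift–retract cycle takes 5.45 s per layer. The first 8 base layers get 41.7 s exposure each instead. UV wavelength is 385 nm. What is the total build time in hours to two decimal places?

7.60 hours

Layers = ⌈95.4/0.05⌉ = 1908.
Bottom layers = 8 × (41.7 + 5.45), so 377.2 s.
Remaining layers = 1900 × (8.75 + 5.45) = 26980 s.
Sum: 377.2 + 26980 = 27357.2 s → 7.60 hours.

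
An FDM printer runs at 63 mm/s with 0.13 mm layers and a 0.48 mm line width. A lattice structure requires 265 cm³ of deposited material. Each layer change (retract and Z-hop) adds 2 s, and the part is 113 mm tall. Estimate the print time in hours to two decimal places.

Extrusion cross-section = 0.13 × 0.48, so 0.0624 mm².
Path length: 265000 mm³ / 0.0624 mm² → 4246794.9 mm.
Time extruding = 4246794.9 / 63 = 67409.4 s.
Layers = ⌈113/0.13⌉ = 870.
Layer-change overhead = 870 × 2, so 1740 s.
Total = 67409.4 + 1740 = 69149.4 s = 19.21 hours.

19.21 hours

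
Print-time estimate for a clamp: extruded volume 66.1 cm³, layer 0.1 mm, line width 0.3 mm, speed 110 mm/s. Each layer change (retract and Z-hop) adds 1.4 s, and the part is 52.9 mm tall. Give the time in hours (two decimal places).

Bead cross-section = 0.1 × 0.3, so 0.03 mm².
Toolpath length = 66.1 cm³ / 0.03 mm² = 66100 / 0.03 = 2203333.3 mm.
Print-move time = 2203333.3 / 110, so 20030.3 s.
Layer count = ceil(52.9 / 0.1) = 529.
Z-hop total = 529 × 1.4 = 740.6 s.
Total = 20030.3 + 740.6 = 20770.9 s = 5.77 hours.

5.77 hours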